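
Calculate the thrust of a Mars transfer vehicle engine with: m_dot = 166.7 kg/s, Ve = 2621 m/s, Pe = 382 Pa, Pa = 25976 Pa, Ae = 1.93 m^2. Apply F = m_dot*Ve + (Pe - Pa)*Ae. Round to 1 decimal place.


Step 1: Momentum thrust = m_dot * Ve = 166.7 * 2621 = 436920.7 N
Step 2: Pressure thrust = (Pe - Pa) * Ae = (382 - 25976) * 1.93 = -49396.42 N
Step 3: Total thrust F = 436920.7 + -49396.42 = 387524.3 N

387524.3


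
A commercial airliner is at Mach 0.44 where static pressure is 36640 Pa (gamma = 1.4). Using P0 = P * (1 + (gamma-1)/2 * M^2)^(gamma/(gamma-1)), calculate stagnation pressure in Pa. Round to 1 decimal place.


Step 1: (gamma-1)/2 * M^2 = 0.2 * 0.1936 = 0.03872
Step 2: 1 + 0.03872 = 1.03872
Step 3: Exponent gamma/(gamma-1) = 3.5
Step 4: P0 = 36640 * 1.03872^3.5 = 41850.5 Pa

41850.5


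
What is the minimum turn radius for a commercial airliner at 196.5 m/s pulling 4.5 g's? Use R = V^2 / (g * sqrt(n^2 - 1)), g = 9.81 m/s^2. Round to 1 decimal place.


Step 1: V^2 = 196.5^2 = 38612.25
Step 2: n^2 - 1 = 4.5^2 - 1 = 19.25
Step 3: sqrt(19.25) = 4.387482
Step 4: R = 38612.25 / (9.81 * 4.387482) = 897.1 m

897.1


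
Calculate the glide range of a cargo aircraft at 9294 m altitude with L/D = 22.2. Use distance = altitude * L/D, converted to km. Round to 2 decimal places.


Step 1: Glide distance = altitude * L/D = 9294 * 22.2 = 206326.8 m
Step 2: Convert to km: 206326.8 / 1000 = 206.33 km

206.33


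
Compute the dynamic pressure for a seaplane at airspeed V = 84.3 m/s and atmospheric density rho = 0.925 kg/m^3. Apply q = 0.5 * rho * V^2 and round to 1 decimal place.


Step 1: V^2 = 84.3^2 = 7106.49
Step 2: q = 0.5 * 0.925 * 7106.49
Step 3: q = 3286.8 Pa

3286.8


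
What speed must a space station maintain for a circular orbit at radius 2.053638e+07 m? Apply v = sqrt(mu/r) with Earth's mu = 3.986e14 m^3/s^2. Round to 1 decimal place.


Step 1: mu / r = 3.986e14 / 2.053638e+07 = 19409457.7525
Step 2: v = sqrt(19409457.7525) = 4405.6 m/s

4405.6


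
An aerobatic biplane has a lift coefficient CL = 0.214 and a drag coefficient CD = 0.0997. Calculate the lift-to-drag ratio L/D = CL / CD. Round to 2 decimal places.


Step 1: L/D = CL / CD = 0.214 / 0.0997
Step 2: L/D = 2.15

2.15


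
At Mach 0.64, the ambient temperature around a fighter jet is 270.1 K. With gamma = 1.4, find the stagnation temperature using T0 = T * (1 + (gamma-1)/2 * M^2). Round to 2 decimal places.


Step 1: (gamma-1)/2 = 0.2
Step 2: M^2 = 0.4096
Step 3: 1 + 0.2 * 0.4096 = 1.08192
Step 4: T0 = 270.1 * 1.08192 = 292.23 K

292.23


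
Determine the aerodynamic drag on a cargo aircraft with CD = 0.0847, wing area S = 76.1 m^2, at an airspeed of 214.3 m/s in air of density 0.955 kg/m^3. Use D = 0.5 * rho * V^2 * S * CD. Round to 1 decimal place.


Step 1: Dynamic pressure q = 0.5 * 0.955 * 214.3^2 = 21928.944 Pa
Step 2: Drag D = q * S * CD = 21928.944 * 76.1 * 0.0847
Step 3: D = 141346.7 N

141346.7


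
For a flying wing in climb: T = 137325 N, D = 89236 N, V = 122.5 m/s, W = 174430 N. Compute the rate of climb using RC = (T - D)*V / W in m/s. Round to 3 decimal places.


Step 1: Excess thrust = T - D = 137325 - 89236 = 48089 N
Step 2: Excess power = 48089 * 122.5 = 5890902.5 W
Step 3: RC = 5890902.5 / 174430 = 33.772 m/s

33.772


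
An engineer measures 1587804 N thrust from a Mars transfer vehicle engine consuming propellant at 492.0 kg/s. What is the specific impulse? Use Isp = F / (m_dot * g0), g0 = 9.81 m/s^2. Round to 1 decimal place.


Step 1: m_dot * g0 = 492.0 * 9.81 = 4826.52
Step 2: Isp = 1587804 / 4826.52 = 329.0 s

329.0


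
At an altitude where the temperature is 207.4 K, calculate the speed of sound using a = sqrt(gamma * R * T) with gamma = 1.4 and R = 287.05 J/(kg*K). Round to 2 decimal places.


Step 1: gamma * R * T = 1.4 * 287.05 * 207.4 = 83347.838
Step 2: a = sqrt(83347.838) = 288.70 m/s

288.70


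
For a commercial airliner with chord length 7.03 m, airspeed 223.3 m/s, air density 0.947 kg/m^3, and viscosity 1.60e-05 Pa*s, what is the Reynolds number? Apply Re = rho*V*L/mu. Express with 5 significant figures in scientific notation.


Step 1: Numerator = rho * V * L = 0.947 * 223.3 * 7.03 = 1486.599653
Step 2: Re = 1486.599653 / 1.60e-05
Step 3: Re = 9.2912e+07

9.2912e+07


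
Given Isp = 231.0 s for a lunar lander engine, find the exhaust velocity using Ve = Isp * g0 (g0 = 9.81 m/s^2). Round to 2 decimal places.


Step 1: Ve = Isp * g0 = 231.0 * 9.81
Step 2: Ve = 2266.11 m/s

2266.11


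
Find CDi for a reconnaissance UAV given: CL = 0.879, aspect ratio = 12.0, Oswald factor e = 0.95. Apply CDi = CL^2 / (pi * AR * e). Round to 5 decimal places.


Step 1: CL^2 = 0.879^2 = 0.772641
Step 2: pi * AR * e = 3.14159 * 12.0 * 0.95 = 35.814156
Step 3: CDi = 0.772641 / 35.814156 = 0.02157

0.02157


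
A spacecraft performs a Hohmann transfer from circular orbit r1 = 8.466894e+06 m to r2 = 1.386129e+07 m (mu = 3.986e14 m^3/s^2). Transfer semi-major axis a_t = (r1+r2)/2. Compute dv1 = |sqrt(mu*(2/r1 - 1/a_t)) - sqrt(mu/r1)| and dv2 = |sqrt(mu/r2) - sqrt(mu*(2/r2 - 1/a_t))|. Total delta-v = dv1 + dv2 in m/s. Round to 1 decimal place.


Step 1: Transfer semi-major axis a_t = (8.466894e+06 + 1.386129e+07) / 2 = 1.116409e+07 m
Step 2: v1 (circular at r1) = sqrt(mu/r1) = 6861.3 m/s
Step 3: v_t1 = sqrt(mu*(2/r1 - 1/a_t)) = 7645.34 m/s
Step 4: dv1 = |7645.34 - 6861.3| = 784.04 m/s
Step 5: v2 (circular at r2) = 5362.49 m/s, v_t2 = 4670.0 m/s
Step 6: dv2 = |5362.49 - 4670.0| = 692.49 m/s
Step 7: Total delta-v = 784.04 + 692.49 = 1476.5 m/s

1476.5


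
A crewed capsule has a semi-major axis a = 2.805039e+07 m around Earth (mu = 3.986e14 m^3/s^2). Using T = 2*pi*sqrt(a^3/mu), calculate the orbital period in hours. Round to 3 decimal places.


Step 1: a^3 / mu = 2.207073e+22 / 3.986e14 = 5.537062e+07
Step 2: sqrt(5.537062e+07) = 7441.144 s
Step 3: T = 2*pi * 7441.144 = 46754.09 s
Step 4: T in hours = 46754.09 / 3600 = 12.987 hours

12.987


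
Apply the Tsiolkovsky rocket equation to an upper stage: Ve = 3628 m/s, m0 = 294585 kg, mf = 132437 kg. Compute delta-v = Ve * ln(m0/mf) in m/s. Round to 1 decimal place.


Step 1: Mass ratio m0/mf = 294585 / 132437 = 2.224341
Step 2: ln(2.224341) = 0.799461
Step 3: delta-v = 3628 * 0.799461 = 2900.4 m/s

2900.4


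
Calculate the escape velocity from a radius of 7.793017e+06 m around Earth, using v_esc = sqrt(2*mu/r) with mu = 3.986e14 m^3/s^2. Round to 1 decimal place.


Step 1: 2*mu/r = 2 * 3.986e14 / 7.793017e+06 = 102296709.9905
Step 2: v_esc = sqrt(102296709.9905) = 10114.2 m/s

10114.2


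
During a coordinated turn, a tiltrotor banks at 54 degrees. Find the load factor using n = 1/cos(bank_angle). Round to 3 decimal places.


Step 1: Convert 54 degrees to radians = 0.942478
Step 2: cos(54 deg) = 0.587785
Step 3: n = 1 / 0.587785 = 1.701

1.701


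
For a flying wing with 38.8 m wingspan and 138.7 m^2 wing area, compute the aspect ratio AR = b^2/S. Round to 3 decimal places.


Step 1: b^2 = 38.8^2 = 1505.44
Step 2: AR = 1505.44 / 138.7 = 10.854

10.854


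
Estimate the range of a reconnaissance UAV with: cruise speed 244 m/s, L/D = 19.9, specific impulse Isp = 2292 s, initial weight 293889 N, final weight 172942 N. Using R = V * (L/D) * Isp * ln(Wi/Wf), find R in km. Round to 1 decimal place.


Step 1: Coefficient = V * (L/D) * Isp = 244 * 19.9 * 2292 = 11129035.2 m
Step 2: Wi/Wf = 293889 / 172942 = 1.69935
Step 3: ln(1.69935) = 0.530246
Step 4: R = 11129035.2 * 0.530246 = 5901124.9 m = 5901.1 km

5901.1


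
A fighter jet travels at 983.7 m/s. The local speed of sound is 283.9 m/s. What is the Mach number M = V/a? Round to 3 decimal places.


Step 1: M = V / a = 983.7 / 283.9
Step 2: M = 3.465

3.465


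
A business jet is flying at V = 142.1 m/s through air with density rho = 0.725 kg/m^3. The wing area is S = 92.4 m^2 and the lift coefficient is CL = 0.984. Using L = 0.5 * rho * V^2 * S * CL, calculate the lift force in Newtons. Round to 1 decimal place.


Step 1: Calculate dynamic pressure q = 0.5 * 0.725 * 142.1^2 = 0.5 * 0.725 * 20192.41 = 7319.7486 Pa
Step 2: Multiply by wing area and lift coefficient: L = 7319.7486 * 92.4 * 0.984
Step 3: L = 676344.773 * 0.984 = 665523.3 N

665523.3


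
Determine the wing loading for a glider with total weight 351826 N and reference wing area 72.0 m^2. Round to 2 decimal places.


Step 1: Wing loading = W / S = 351826 / 72.0
Step 2: Wing loading = 4886.47 N/m^2

4886.47


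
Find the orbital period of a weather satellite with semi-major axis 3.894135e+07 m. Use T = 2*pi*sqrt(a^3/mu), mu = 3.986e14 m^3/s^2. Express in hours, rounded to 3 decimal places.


Step 1: a^3 / mu = 5.905178e+22 / 3.986e14 = 1.481480e+08
Step 2: sqrt(1.481480e+08) = 12171.6052 s
Step 3: T = 2*pi * 12171.6052 = 76476.45 s
Step 4: T in hours = 76476.45 / 3600 = 21.243 hours

21.243


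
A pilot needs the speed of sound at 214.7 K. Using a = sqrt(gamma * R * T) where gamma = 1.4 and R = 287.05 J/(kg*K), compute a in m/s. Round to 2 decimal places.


Step 1: gamma * R * T = 1.4 * 287.05 * 214.7 = 86281.489
Step 2: a = sqrt(86281.489) = 293.74 m/s

293.74


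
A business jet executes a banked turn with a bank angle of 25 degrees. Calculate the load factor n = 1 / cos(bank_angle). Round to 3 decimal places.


Step 1: Convert 25 degrees to radians = 0.436332
Step 2: cos(25 deg) = 0.906308
Step 3: n = 1 / 0.906308 = 1.103

1.103


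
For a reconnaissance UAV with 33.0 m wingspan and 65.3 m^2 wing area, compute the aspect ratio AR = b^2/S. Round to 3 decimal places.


Step 1: b^2 = 33.0^2 = 1089.0
Step 2: AR = 1089.0 / 65.3 = 16.677

16.677


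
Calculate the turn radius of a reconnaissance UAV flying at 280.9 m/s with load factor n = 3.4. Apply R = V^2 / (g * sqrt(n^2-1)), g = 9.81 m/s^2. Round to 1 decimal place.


Step 1: V^2 = 280.9^2 = 78904.81
Step 2: n^2 - 1 = 3.4^2 - 1 = 10.56
Step 3: sqrt(10.56) = 3.249615
Step 4: R = 78904.81 / (9.81 * 3.249615) = 2475.2 m

2475.2


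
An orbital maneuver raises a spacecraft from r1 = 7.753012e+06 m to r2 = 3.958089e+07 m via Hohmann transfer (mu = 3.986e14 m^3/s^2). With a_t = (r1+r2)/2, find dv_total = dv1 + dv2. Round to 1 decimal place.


Step 1: Transfer semi-major axis a_t = (7.753012e+06 + 3.958089e+07) / 2 = 2.366695e+07 m
Step 2: v1 (circular at r1) = sqrt(mu/r1) = 7170.24 m/s
Step 3: v_t1 = sqrt(mu*(2/r1 - 1/a_t)) = 9272.68 m/s
Step 4: dv1 = |9272.68 - 7170.24| = 2102.44 m/s
Step 5: v2 (circular at r2) = 3173.41 m/s, v_t2 = 1816.31 m/s
Step 6: dv2 = |3173.41 - 1816.31| = 1357.1 m/s
Step 7: Total delta-v = 2102.44 + 1357.1 = 3459.5 m/s

3459.5


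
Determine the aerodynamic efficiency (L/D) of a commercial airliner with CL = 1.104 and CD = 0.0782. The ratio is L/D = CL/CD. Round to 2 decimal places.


Step 1: L/D = CL / CD = 1.104 / 0.0782
Step 2: L/D = 14.12

14.12


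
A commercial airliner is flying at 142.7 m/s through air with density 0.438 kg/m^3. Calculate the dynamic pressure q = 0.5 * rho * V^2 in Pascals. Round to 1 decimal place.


Step 1: V^2 = 142.7^2 = 20363.29
Step 2: q = 0.5 * 0.438 * 20363.29
Step 3: q = 4459.6 Pa

4459.6


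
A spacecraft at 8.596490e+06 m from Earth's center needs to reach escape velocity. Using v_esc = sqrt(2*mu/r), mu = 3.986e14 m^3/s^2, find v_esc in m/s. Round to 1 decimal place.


Step 1: 2*mu/r = 2 * 3.986e14 / 8.596490e+06 = 92735523.452
Step 2: v_esc = sqrt(92735523.452) = 9629.9 m/s

9629.9


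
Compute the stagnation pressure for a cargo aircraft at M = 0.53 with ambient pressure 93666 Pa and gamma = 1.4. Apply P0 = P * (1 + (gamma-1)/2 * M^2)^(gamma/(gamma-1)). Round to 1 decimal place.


Step 1: (gamma-1)/2 * M^2 = 0.2 * 0.2809 = 0.05618
Step 2: 1 + 0.05618 = 1.05618
Step 3: Exponent gamma/(gamma-1) = 3.5
Step 4: P0 = 93666 * 1.05618^3.5 = 113413.5 Pa

113413.5


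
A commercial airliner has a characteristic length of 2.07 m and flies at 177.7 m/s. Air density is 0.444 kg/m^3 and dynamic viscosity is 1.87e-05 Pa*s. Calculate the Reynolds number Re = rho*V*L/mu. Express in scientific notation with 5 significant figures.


Step 1: Numerator = rho * V * L = 0.444 * 177.7 * 2.07 = 163.320516
Step 2: Re = 163.320516 / 1.87e-05
Step 3: Re = 8.7337e+06

8.7337e+06


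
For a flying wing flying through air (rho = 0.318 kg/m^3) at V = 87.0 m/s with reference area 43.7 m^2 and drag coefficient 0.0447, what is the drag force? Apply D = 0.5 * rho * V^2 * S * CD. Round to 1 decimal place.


Step 1: Dynamic pressure q = 0.5 * 0.318 * 87.0^2 = 1203.471 Pa
Step 2: Drag D = q * S * CD = 1203.471 * 43.7 * 0.0447
Step 3: D = 2350.8 N

2350.8


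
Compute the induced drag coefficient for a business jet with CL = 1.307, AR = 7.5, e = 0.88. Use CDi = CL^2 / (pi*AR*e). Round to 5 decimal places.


Step 1: CL^2 = 1.307^2 = 1.708249
Step 2: pi * AR * e = 3.14159 * 7.5 * 0.88 = 20.734512
Step 3: CDi = 1.708249 / 20.734512 = 0.08239

0.08239


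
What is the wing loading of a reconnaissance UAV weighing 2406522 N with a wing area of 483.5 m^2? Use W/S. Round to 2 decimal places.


Step 1: Wing loading = W / S = 2406522 / 483.5
Step 2: Wing loading = 4977.29 N/m^2

4977.29


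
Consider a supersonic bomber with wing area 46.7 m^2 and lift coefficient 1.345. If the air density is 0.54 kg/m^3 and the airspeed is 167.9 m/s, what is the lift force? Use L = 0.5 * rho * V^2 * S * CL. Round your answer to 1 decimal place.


Step 1: Calculate dynamic pressure q = 0.5 * 0.54 * 167.9^2 = 0.5 * 0.54 * 28190.41 = 7611.4107 Pa
Step 2: Multiply by wing area and lift coefficient: L = 7611.4107 * 46.7 * 1.345
Step 3: L = 355452.8797 * 1.345 = 478084.1 N

478084.1


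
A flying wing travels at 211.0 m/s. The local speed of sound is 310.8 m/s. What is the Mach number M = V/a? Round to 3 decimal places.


Step 1: M = V / a = 211.0 / 310.8
Step 2: M = 0.679

0.679


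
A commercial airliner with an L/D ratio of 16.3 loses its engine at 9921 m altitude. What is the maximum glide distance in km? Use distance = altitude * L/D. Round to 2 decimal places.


Step 1: Glide distance = altitude * L/D = 9921 * 16.3 = 161712.3 m
Step 2: Convert to km: 161712.3 / 1000 = 161.71 km

161.71


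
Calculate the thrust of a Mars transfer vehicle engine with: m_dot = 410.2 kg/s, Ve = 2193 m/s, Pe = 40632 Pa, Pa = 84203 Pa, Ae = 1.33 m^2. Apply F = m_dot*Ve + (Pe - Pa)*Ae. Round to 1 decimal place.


Step 1: Momentum thrust = m_dot * Ve = 410.2 * 2193 = 899568.6 N
Step 2: Pressure thrust = (Pe - Pa) * Ae = (40632 - 84203) * 1.33 = -57949.43 N
Step 3: Total thrust F = 899568.6 + -57949.43 = 841619.2 N

841619.2


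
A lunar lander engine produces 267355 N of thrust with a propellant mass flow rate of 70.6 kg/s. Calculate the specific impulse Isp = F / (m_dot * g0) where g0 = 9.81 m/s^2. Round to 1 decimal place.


Step 1: m_dot * g0 = 70.6 * 9.81 = 692.59
Step 2: Isp = 267355 / 692.59 = 386.0 s

386.0


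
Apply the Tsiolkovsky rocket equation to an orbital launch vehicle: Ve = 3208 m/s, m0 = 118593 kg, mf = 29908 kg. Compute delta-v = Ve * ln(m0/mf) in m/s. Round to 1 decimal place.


Step 1: Mass ratio m0/mf = 118593 / 29908 = 3.96526
Step 2: ln(3.96526) = 1.377571
Step 3: delta-v = 3208 * 1.377571 = 4419.2 m/s

4419.2


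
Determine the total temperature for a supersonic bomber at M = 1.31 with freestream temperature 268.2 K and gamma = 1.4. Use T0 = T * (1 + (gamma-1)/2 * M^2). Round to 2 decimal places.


Step 1: (gamma-1)/2 = 0.2
Step 2: M^2 = 1.7161
Step 3: 1 + 0.2 * 1.7161 = 1.34322
Step 4: T0 = 268.2 * 1.34322 = 360.25 K

360.25


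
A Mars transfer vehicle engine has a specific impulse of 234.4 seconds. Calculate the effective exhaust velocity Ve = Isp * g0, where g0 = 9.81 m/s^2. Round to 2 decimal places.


Step 1: Ve = Isp * g0 = 234.4 * 9.81
Step 2: Ve = 2299.46 m/s

2299.46


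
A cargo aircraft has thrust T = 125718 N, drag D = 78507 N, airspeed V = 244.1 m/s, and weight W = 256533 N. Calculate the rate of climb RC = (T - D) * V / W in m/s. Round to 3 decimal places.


Step 1: Excess thrust = T - D = 125718 - 78507 = 47211 N
Step 2: Excess power = 47211 * 244.1 = 11524205.1 W
Step 3: RC = 11524205.1 / 256533 = 44.923 m/s

44.923


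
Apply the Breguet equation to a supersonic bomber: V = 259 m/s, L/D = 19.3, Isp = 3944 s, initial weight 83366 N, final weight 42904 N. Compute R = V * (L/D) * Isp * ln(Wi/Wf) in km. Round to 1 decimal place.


Step 1: Coefficient = V * (L/D) * Isp = 259 * 19.3 * 3944 = 19714872.8 m
Step 2: Wi/Wf = 83366 / 42904 = 1.943082
Step 3: ln(1.943082) = 0.664275
Step 4: R = 19714872.8 * 0.664275 = 13096106.8 m = 13096.1 km

13096.1


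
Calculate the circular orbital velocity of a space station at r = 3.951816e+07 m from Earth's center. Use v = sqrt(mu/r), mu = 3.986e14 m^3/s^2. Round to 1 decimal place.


Step 1: mu / r = 3.986e14 / 3.951816e+07 = 10086502.0031
Step 2: v = sqrt(10086502.0031) = 3175.9 m/s

3175.9


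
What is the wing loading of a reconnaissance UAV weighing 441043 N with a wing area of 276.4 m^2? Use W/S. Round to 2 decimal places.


Step 1: Wing loading = W / S = 441043 / 276.4
Step 2: Wing loading = 1595.67 N/m^2

1595.67


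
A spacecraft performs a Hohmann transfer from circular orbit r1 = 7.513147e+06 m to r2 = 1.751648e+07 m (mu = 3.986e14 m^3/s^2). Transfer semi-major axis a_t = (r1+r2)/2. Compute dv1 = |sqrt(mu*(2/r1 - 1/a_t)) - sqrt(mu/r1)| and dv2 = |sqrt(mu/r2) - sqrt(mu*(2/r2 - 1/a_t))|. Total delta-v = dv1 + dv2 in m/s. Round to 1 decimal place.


Step 1: Transfer semi-major axis a_t = (7.513147e+06 + 1.751648e+07) / 2 = 1.251481e+07 m
Step 2: v1 (circular at r1) = sqrt(mu/r1) = 7283.79 m/s
Step 3: v_t1 = sqrt(mu*(2/r1 - 1/a_t)) = 8617.25 m/s
Step 4: dv1 = |8617.25 - 7283.79| = 1333.46 m/s
Step 5: v2 (circular at r2) = 4770.29 m/s, v_t2 = 3696.1 m/s
Step 6: dv2 = |4770.29 - 3696.1| = 1074.19 m/s
Step 7: Total delta-v = 1333.46 + 1074.19 = 2407.7 m/s

2407.7


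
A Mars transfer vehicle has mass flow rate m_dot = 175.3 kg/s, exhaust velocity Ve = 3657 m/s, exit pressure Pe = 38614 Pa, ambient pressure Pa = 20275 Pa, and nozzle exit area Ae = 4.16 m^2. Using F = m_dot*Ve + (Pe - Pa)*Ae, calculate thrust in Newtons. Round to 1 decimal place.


Step 1: Momentum thrust = m_dot * Ve = 175.3 * 3657 = 641072.1 N
Step 2: Pressure thrust = (Pe - Pa) * Ae = (38614 - 20275) * 4.16 = 76290.24 N
Step 3: Total thrust F = 641072.1 + 76290.24 = 717362.3 N

717362.3


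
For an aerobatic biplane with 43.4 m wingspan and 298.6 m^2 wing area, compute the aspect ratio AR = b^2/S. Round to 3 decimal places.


Step 1: b^2 = 43.4^2 = 1883.56
Step 2: AR = 1883.56 / 298.6 = 6.308

6.308


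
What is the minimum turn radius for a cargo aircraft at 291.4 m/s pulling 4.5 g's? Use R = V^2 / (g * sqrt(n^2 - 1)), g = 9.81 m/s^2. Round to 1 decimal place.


Step 1: V^2 = 291.4^2 = 84913.96
Step 2: n^2 - 1 = 4.5^2 - 1 = 19.25
Step 3: sqrt(19.25) = 4.387482
Step 4: R = 84913.96 / (9.81 * 4.387482) = 1972.9 m

1972.9


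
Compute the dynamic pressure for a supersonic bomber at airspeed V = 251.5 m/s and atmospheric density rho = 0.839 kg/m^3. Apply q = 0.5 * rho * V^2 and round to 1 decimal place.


Step 1: V^2 = 251.5^2 = 63252.25
Step 2: q = 0.5 * 0.839 * 63252.25
Step 3: q = 26534.3 Pa

26534.3


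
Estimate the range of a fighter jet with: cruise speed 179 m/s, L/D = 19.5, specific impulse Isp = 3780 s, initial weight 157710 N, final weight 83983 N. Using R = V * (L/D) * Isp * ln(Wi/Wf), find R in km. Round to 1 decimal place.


Step 1: Coefficient = V * (L/D) * Isp = 179 * 19.5 * 3780 = 13194090.0 m
Step 2: Wi/Wf = 157710 / 83983 = 1.87788
Step 3: ln(1.87788) = 0.630144
Step 4: R = 13194090.0 * 0.630144 = 8314170.1 m = 8314.2 km

8314.2


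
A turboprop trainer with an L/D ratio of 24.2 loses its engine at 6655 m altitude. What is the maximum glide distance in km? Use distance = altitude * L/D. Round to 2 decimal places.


Step 1: Glide distance = altitude * L/D = 6655 * 24.2 = 161051.0 m
Step 2: Convert to km: 161051.0 / 1000 = 161.05 km

161.05


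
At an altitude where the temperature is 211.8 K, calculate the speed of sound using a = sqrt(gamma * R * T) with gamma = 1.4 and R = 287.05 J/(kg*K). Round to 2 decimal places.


Step 1: gamma * R * T = 1.4 * 287.05 * 211.8 = 85116.066
Step 2: a = sqrt(85116.066) = 291.75 m/s

291.75


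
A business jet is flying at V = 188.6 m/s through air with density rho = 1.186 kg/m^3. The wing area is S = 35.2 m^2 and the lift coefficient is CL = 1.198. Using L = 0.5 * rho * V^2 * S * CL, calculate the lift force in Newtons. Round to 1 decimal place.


Step 1: Calculate dynamic pressure q = 0.5 * 1.186 * 188.6^2 = 0.5 * 1.186 * 35569.96 = 21092.9863 Pa
Step 2: Multiply by wing area and lift coefficient: L = 21092.9863 * 35.2 * 1.198
Step 3: L = 742473.1171 * 1.198 = 889482.8 N

889482.8


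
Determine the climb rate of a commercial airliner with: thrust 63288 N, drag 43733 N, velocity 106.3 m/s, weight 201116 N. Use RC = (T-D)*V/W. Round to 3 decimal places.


Step 1: Excess thrust = T - D = 63288 - 43733 = 19555 N
Step 2: Excess power = 19555 * 106.3 = 2078696.5 W
Step 3: RC = 2078696.5 / 201116 = 10.336 m/s

10.336


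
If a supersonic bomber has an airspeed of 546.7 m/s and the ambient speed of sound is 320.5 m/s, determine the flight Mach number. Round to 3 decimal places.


Step 1: M = V / a = 546.7 / 320.5
Step 2: M = 1.706

1.706


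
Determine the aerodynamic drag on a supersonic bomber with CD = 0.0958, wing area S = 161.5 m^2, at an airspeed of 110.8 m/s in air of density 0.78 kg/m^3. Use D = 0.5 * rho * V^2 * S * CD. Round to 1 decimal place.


Step 1: Dynamic pressure q = 0.5 * 0.78 * 110.8^2 = 4787.8896 Pa
Step 2: Drag D = q * S * CD = 4787.8896 * 161.5 * 0.0958
Step 3: D = 74076.8 N

74076.8


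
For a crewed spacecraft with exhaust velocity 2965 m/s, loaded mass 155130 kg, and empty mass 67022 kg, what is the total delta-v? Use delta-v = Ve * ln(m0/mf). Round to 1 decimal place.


Step 1: Mass ratio m0/mf = 155130 / 67022 = 2.314613
Step 2: ln(2.314613) = 0.839243
Step 3: delta-v = 2965 * 0.839243 = 2488.4 m/s

2488.4


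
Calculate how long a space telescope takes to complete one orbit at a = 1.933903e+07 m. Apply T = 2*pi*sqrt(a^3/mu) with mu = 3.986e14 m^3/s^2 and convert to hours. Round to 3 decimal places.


Step 1: a^3 / mu = 7.232760e+21 / 3.986e14 = 1.814541e+07
Step 2: sqrt(1.814541e+07) = 4259.7429 s
Step 3: T = 2*pi * 4259.7429 = 26764.75 s
Step 4: T in hours = 26764.75 / 3600 = 7.435 hours

7.435


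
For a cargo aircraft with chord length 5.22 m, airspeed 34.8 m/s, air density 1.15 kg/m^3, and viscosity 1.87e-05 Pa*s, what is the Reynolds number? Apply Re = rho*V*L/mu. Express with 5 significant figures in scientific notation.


Step 1: Numerator = rho * V * L = 1.15 * 34.8 * 5.22 = 208.9044
Step 2: Re = 208.9044 / 1.87e-05
Step 3: Re = 1.1171e+07

1.1171e+07


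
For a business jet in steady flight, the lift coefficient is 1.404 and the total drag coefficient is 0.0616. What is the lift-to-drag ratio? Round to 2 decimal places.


Step 1: L/D = CL / CD = 1.404 / 0.0616
Step 2: L/D = 22.79

22.79


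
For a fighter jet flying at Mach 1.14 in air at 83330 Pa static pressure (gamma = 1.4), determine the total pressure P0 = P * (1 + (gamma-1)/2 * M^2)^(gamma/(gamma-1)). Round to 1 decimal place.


Step 1: (gamma-1)/2 * M^2 = 0.2 * 1.2996 = 0.25992
Step 2: 1 + 0.25992 = 1.25992
Step 3: Exponent gamma/(gamma-1) = 3.5
Step 4: P0 = 83330 * 1.25992^3.5 = 187069.0 Pa

187069.0


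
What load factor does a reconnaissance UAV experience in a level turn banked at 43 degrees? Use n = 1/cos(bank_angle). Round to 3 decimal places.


Step 1: Convert 43 degrees to radians = 0.750492
Step 2: cos(43 deg) = 0.731354
Step 3: n = 1 / 0.731354 = 1.367

1.367


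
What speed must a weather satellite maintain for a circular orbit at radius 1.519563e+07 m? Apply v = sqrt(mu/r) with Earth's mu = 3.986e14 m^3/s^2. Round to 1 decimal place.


Step 1: mu / r = 3.986e14 / 1.519563e+07 = 26231225.6879
Step 2: v = sqrt(26231225.6879) = 5121.6 m/s

5121.6


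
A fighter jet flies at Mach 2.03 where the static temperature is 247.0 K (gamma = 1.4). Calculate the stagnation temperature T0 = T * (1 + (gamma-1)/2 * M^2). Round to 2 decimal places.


Step 1: (gamma-1)/2 = 0.2
Step 2: M^2 = 4.1209
Step 3: 1 + 0.2 * 4.1209 = 1.82418
Step 4: T0 = 247.0 * 1.82418 = 450.57 K

450.57


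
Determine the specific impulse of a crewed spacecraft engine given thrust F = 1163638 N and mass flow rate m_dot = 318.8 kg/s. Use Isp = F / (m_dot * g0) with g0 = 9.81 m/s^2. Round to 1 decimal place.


Step 1: m_dot * g0 = 318.8 * 9.81 = 3127.43
Step 2: Isp = 1163638 / 3127.43 = 372.1 s

372.1


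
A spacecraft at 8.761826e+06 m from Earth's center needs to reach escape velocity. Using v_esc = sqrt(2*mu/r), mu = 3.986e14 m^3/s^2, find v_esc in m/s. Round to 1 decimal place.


Step 1: 2*mu/r = 2 * 3.986e14 / 8.761826e+06 = 90985600.4901
Step 2: v_esc = sqrt(90985600.4901) = 9538.6 m/s

9538.6


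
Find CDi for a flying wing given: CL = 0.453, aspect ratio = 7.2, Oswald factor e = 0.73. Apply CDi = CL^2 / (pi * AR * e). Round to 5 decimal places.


Step 1: CL^2 = 0.453^2 = 0.205209
Step 2: pi * AR * e = 3.14159 * 7.2 * 0.73 = 16.512211
Step 3: CDi = 0.205209 / 16.512211 = 0.01243

0.01243


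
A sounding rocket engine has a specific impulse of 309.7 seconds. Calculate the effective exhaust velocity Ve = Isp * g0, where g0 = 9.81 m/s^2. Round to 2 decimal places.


Step 1: Ve = Isp * g0 = 309.7 * 9.81
Step 2: Ve = 3038.16 m/s

3038.16


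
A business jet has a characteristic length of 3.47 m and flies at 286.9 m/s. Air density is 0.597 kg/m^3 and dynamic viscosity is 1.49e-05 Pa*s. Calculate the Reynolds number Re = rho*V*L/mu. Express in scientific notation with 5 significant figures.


Step 1: Numerator = rho * V * L = 0.597 * 286.9 * 3.47 = 594.339171
Step 2: Re = 594.339171 / 1.49e-05
Step 3: Re = 3.9889e+07

3.9889e+07


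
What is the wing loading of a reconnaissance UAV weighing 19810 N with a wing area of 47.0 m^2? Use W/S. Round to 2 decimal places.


Step 1: Wing loading = W / S = 19810 / 47.0
Step 2: Wing loading = 421.49 N/m^2

421.49


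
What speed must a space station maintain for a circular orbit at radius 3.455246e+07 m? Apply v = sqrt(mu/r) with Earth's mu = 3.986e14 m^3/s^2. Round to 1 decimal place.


Step 1: mu / r = 3.986e14 / 3.455246e+07 = 11536081.6567
Step 2: v = sqrt(11536081.6567) = 3396.5 m/s

3396.5


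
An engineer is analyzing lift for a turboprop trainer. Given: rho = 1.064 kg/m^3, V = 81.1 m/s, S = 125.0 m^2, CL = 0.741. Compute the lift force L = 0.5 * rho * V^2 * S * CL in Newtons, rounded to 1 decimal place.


Step 1: Calculate dynamic pressure q = 0.5 * 1.064 * 81.1^2 = 0.5 * 1.064 * 6577.21 = 3499.0757 Pa
Step 2: Multiply by wing area and lift coefficient: L = 3499.0757 * 125.0 * 0.741
Step 3: L = 437384.465 * 0.741 = 324101.9 N

324101.9


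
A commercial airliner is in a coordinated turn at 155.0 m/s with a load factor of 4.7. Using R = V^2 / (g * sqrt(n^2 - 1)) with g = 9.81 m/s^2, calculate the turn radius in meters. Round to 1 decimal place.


Step 1: V^2 = 155.0^2 = 24025.0
Step 2: n^2 - 1 = 4.7^2 - 1 = 21.09
Step 3: sqrt(21.09) = 4.592385
Step 4: R = 24025.0 / (9.81 * 4.592385) = 533.3 m

533.3


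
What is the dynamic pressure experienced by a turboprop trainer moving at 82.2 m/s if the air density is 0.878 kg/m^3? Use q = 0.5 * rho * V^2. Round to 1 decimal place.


Step 1: V^2 = 82.2^2 = 6756.84
Step 2: q = 0.5 * 0.878 * 6756.84
Step 3: q = 2966.3 Pa

2966.3


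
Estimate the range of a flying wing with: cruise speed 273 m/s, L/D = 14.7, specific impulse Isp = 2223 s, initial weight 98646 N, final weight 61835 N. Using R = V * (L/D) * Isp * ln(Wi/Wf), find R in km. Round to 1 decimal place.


Step 1: Coefficient = V * (L/D) * Isp = 273 * 14.7 * 2223 = 8921121.3 m
Step 2: Wi/Wf = 98646 / 61835 = 1.59531
Step 3: ln(1.59531) = 0.467068
Step 4: R = 8921121.3 * 0.467068 = 4166771.5 m = 4166.8 km

4166.8


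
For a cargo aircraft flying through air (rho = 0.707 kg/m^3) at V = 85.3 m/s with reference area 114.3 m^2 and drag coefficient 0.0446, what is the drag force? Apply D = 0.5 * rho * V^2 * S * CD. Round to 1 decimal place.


Step 1: Dynamic pressure q = 0.5 * 0.707 * 85.3^2 = 2572.0978 Pa
Step 2: Drag D = q * S * CD = 2572.0978 * 114.3 * 0.0446
Step 3: D = 13112.0 N

13112.0


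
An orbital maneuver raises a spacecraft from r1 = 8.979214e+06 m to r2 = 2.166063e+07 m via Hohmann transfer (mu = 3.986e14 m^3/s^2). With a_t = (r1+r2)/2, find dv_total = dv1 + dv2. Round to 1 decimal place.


Step 1: Transfer semi-major axis a_t = (8.979214e+06 + 2.166063e+07) / 2 = 1.531992e+07 m
Step 2: v1 (circular at r1) = sqrt(mu/r1) = 6662.69 m/s
Step 3: v_t1 = sqrt(mu*(2/r1 - 1/a_t)) = 7922.4 m/s
Step 4: dv1 = |7922.4 - 6662.69| = 1259.71 m/s
Step 5: v2 (circular at r2) = 4289.76 m/s, v_t2 = 3284.16 m/s
Step 6: dv2 = |4289.76 - 3284.16| = 1005.6 m/s
Step 7: Total delta-v = 1259.71 + 1005.6 = 2265.3 m/s

2265.3


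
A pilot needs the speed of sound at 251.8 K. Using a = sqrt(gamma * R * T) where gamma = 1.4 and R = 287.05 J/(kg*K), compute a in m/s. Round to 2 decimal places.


Step 1: gamma * R * T = 1.4 * 287.05 * 251.8 = 101190.866
Step 2: a = sqrt(101190.866) = 318.11 m/s

318.11


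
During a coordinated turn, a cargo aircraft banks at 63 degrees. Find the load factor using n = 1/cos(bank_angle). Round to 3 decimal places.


Step 1: Convert 63 degrees to radians = 1.099557
Step 2: cos(63 deg) = 0.45399
Step 3: n = 1 / 0.45399 = 2.203

2.203


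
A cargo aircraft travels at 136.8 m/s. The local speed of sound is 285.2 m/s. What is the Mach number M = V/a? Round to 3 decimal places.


Step 1: M = V / a = 136.8 / 285.2
Step 2: M = 0.480

0.480


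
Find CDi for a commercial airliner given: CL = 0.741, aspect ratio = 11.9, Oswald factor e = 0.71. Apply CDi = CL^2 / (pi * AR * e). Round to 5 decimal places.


Step 1: CL^2 = 0.741^2 = 0.549081
Step 2: pi * AR * e = 3.14159 * 11.9 * 0.71 = 26.543316
Step 3: CDi = 0.549081 / 26.543316 = 0.02069

0.02069


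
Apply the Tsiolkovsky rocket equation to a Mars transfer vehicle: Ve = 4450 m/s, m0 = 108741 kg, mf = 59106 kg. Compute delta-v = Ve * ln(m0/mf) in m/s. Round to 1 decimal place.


Step 1: Mass ratio m0/mf = 108741 / 59106 = 1.839762
Step 2: ln(1.839762) = 0.609636
Step 3: delta-v = 4450 * 0.609636 = 2712.9 m/s

2712.9


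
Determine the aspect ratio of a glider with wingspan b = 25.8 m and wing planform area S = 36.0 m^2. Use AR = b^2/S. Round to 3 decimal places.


Step 1: b^2 = 25.8^2 = 665.64
Step 2: AR = 665.64 / 36.0 = 18.490

18.490


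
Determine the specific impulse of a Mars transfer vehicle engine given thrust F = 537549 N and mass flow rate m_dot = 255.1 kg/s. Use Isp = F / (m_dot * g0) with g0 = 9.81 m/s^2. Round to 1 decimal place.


Step 1: m_dot * g0 = 255.1 * 9.81 = 2502.53
Step 2: Isp = 537549 / 2502.53 = 214.8 s

214.8


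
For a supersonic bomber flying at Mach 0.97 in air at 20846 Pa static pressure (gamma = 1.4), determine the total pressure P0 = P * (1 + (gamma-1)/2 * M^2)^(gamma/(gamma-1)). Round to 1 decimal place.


Step 1: (gamma-1)/2 * M^2 = 0.2 * 0.9409 = 0.18818
Step 2: 1 + 0.18818 = 1.18818
Step 3: Exponent gamma/(gamma-1) = 3.5
Step 4: P0 = 20846 * 1.18818^3.5 = 38116.3 Pa

38116.3


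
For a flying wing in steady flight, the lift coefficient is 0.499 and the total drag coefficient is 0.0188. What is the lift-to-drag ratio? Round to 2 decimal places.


Step 1: L/D = CL / CD = 0.499 / 0.0188
Step 2: L/D = 26.54

26.54


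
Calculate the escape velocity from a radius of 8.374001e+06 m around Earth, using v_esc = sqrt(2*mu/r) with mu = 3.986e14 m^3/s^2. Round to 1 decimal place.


Step 1: 2*mu/r = 2 * 3.986e14 / 8.374001e+06 = 95199415.4288
Step 2: v_esc = sqrt(95199415.4288) = 9757.0 m/s

9757.0


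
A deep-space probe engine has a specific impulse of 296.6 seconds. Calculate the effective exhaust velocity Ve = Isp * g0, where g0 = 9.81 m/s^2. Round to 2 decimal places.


Step 1: Ve = Isp * g0 = 296.6 * 9.81
Step 2: Ve = 2909.65 m/s

2909.65


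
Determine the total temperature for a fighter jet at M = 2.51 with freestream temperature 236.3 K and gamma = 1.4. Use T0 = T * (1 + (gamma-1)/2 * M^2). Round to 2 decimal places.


Step 1: (gamma-1)/2 = 0.2
Step 2: M^2 = 6.3001
Step 3: 1 + 0.2 * 6.3001 = 2.26002
Step 4: T0 = 236.3 * 2.26002 = 534.04 K

534.04


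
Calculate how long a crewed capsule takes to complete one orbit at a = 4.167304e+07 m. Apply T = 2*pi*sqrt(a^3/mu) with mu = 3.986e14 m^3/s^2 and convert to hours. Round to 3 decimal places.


Step 1: a^3 / mu = 7.237116e+22 / 3.986e14 = 1.815634e+08
Step 2: sqrt(1.815634e+08) = 13474.5456 s
Step 3: T = 2*pi * 13474.5456 = 84663.07 s
Step 4: T in hours = 84663.07 / 3600 = 23.518 hours

23.518


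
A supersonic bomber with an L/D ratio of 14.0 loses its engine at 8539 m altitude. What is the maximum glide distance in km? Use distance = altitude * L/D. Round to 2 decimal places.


Step 1: Glide distance = altitude * L/D = 8539 * 14.0 = 119546.0 m
Step 2: Convert to km: 119546.0 / 1000 = 119.55 km

119.55


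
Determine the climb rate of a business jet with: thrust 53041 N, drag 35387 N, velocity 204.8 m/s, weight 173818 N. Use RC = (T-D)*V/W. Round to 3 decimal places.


Step 1: Excess thrust = T - D = 53041 - 35387 = 17654 N
Step 2: Excess power = 17654 * 204.8 = 3615539.2 W
Step 3: RC = 3615539.2 / 173818 = 20.801 m/s

20.801


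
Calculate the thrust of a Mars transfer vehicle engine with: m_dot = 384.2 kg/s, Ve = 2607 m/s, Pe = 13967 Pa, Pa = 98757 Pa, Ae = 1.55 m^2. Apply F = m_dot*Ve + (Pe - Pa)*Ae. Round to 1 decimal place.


Step 1: Momentum thrust = m_dot * Ve = 384.2 * 2607 = 1001609.4 N
Step 2: Pressure thrust = (Pe - Pa) * Ae = (13967 - 98757) * 1.55 = -131424.50 N
Step 3: Total thrust F = 1001609.4 + -131424.50 = 870184.9 N

870184.9


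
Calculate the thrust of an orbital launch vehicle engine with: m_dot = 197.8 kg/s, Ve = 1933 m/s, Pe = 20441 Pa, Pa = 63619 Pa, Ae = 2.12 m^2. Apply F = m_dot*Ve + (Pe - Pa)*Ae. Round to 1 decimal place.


Step 1: Momentum thrust = m_dot * Ve = 197.8 * 1933 = 382347.4 N
Step 2: Pressure thrust = (Pe - Pa) * Ae = (20441 - 63619) * 2.12 = -91537.36 N
Step 3: Total thrust F = 382347.4 + -91537.36 = 290810.0 N

290810.0


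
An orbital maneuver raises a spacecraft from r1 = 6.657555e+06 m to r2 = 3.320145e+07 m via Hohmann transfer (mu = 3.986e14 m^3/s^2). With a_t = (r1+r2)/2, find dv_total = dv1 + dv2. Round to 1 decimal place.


Step 1: Transfer semi-major axis a_t = (6.657555e+06 + 3.320145e+07) / 2 = 1.992950e+07 m
Step 2: v1 (circular at r1) = sqrt(mu/r1) = 7737.69 m/s
Step 3: v_t1 = sqrt(mu*(2/r1 - 1/a_t)) = 9987.15 m/s
Step 4: dv1 = |9987.15 - 7737.69| = 2249.46 m/s
Step 5: v2 (circular at r2) = 3464.9 m/s, v_t2 = 2002.62 m/s
Step 6: dv2 = |3464.9 - 2002.62| = 1462.27 m/s
Step 7: Total delta-v = 2249.46 + 1462.27 = 3711.7 m/s

3711.7


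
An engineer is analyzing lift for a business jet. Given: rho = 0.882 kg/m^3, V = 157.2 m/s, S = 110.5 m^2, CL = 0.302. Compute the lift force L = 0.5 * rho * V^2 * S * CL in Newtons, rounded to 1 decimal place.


Step 1: Calculate dynamic pressure q = 0.5 * 0.882 * 157.2^2 = 0.5 * 0.882 * 24711.84 = 10897.9214 Pa
Step 2: Multiply by wing area and lift coefficient: L = 10897.9214 * 110.5 * 0.302
Step 3: L = 1204220.3191 * 0.302 = 363674.5 N

363674.5


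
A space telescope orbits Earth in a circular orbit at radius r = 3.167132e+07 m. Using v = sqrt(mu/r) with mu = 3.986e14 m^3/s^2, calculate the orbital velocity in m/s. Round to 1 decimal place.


Step 1: mu / r = 3.986e14 / 3.167132e+07 = 12585519.0122
Step 2: v = sqrt(12585519.0122) = 3547.6 m/s

3547.6


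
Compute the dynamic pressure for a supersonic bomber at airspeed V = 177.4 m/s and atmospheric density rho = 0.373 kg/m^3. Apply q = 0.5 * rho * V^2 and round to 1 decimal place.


Step 1: V^2 = 177.4^2 = 31470.76
Step 2: q = 0.5 * 0.373 * 31470.76
Step 3: q = 5869.3 Pa

5869.3


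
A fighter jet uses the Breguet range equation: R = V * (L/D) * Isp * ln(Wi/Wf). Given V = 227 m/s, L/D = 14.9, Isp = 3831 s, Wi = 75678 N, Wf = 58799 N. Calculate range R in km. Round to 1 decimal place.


Step 1: Coefficient = V * (L/D) * Isp = 227 * 14.9 * 3831 = 12957591.3 m
Step 2: Wi/Wf = 75678 / 58799 = 1.287063
Step 3: ln(1.287063) = 0.252363
Step 4: R = 12957591.3 * 0.252363 = 3270012.1 m = 3270.0 km

3270.0


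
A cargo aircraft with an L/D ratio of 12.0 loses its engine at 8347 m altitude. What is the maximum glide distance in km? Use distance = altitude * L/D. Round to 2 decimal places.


Step 1: Glide distance = altitude * L/D = 8347 * 12.0 = 100164.0 m
Step 2: Convert to km: 100164.0 / 1000 = 100.16 km

100.16


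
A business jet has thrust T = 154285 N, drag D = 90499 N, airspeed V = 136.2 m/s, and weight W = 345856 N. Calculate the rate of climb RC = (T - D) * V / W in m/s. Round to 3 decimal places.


Step 1: Excess thrust = T - D = 154285 - 90499 = 63786 N
Step 2: Excess power = 63786 * 136.2 = 8687653.2 W
Step 3: RC = 8687653.2 / 345856 = 25.119 m/s

25.119


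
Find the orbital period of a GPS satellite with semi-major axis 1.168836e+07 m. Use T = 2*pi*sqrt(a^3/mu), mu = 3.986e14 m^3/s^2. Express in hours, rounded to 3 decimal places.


Step 1: a^3 / mu = 1.596838e+21 / 3.986e14 = 4.006115e+06
Step 2: sqrt(4.006115e+06) = 2001.5282 s
Step 3: T = 2*pi * 2001.5282 = 12575.97 s
Step 4: T in hours = 12575.97 / 3600 = 3.493 hours

3.493


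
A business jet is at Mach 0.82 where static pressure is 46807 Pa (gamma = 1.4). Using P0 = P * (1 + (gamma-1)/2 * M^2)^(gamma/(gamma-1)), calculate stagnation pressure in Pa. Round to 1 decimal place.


Step 1: (gamma-1)/2 * M^2 = 0.2 * 0.6724 = 0.13448
Step 2: 1 + 0.13448 = 1.13448
Step 3: Exponent gamma/(gamma-1) = 3.5
Step 4: P0 = 46807 * 1.13448^3.5 = 72794.7 Pa

72794.7


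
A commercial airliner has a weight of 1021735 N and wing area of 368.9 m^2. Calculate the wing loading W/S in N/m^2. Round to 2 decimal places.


Step 1: Wing loading = W / S = 1021735 / 368.9
Step 2: Wing loading = 2769.68 N/m^2

2769.68


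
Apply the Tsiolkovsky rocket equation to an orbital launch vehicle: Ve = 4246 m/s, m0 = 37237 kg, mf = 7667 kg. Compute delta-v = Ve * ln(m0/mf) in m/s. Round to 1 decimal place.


Step 1: Mass ratio m0/mf = 37237 / 7667 = 4.856789
Step 2: ln(4.856789) = 1.580377
Step 3: delta-v = 4246 * 1.580377 = 6710.3 m/s

6710.3


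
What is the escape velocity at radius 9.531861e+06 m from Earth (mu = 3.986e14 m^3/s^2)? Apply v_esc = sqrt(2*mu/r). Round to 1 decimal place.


Step 1: 2*mu/r = 2 * 3.986e14 / 9.531861e+06 = 83635294.304
Step 2: v_esc = sqrt(83635294.304) = 9145.2 m/s

9145.2


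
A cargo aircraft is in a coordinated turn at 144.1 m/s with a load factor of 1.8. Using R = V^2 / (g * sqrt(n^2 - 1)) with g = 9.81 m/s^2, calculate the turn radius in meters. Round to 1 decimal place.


Step 1: V^2 = 144.1^2 = 20764.81
Step 2: n^2 - 1 = 1.8^2 - 1 = 2.24
Step 3: sqrt(2.24) = 1.496663
Step 4: R = 20764.81 / (9.81 * 1.496663) = 1414.3 m

1414.3


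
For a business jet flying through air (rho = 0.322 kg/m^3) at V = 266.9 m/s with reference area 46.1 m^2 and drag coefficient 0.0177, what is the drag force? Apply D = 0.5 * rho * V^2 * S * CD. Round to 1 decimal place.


Step 1: Dynamic pressure q = 0.5 * 0.322 * 266.9^2 = 11468.9332 Pa
Step 2: Drag D = q * S * CD = 11468.9332 * 46.1 * 0.0177
Step 3: D = 9358.3 N

9358.3


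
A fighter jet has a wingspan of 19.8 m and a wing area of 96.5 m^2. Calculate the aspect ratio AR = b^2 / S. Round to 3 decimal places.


Step 1: b^2 = 19.8^2 = 392.04
Step 2: AR = 392.04 / 96.5 = 4.063

4.063


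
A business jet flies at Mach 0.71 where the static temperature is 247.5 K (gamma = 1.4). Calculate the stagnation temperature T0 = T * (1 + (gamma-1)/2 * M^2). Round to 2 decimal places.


Step 1: (gamma-1)/2 = 0.2
Step 2: M^2 = 0.5041
Step 3: 1 + 0.2 * 0.5041 = 1.10082
Step 4: T0 = 247.5 * 1.10082 = 272.45 K

272.45
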